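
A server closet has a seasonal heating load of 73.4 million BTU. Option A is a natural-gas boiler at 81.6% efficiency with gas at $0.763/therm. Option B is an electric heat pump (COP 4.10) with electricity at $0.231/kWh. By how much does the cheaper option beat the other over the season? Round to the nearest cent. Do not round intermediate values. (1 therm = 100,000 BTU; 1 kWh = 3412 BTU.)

Heat load = 73.4 × 10⁶ BTU = 73,400,000 BTU
Gas: input = 73,400,000 / 0.816 = 89,950,980 BTU = 899.5 therm → 899.5 × $0.763 = $686.33
Heat pump: 73,400,000 BTU / 3412 = 21,510 kWh heat; / 4.10 = 5,247 kWh in → × $0.231 = $1,212.03
Difference = |$686.33 − $1,212.03| = $525.71

$525.71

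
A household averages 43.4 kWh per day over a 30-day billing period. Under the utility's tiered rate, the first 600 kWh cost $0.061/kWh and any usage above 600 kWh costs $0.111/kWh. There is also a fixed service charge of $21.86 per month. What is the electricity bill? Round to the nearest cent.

$136.38

Usage = 43.4 kWh/day × 30 days = 1302 kWh
First 600 kWh × $0.061 = $36.60
Remaining 702 kWh × $0.111 = $77.92
Energy charge = $114.52; + service $21.86 = $136.38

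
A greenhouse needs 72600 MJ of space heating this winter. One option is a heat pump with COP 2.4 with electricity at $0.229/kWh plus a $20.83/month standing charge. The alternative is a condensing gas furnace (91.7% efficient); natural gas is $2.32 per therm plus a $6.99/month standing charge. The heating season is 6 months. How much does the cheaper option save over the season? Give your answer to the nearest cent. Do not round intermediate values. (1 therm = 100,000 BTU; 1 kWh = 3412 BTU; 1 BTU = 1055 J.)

Heat load = 72600 MJ = 72,600,000,000 J / 1055 = 68,815,166 BTU
Gas: input = 68,815,166 / 0.917 = 75,043,801 BTU = 750.4 therm → 750.4 × $2.32 = $1,741.02; + 6 × $6.99 standing = $1,782.96
Heat pump: 68,815,166 BTU / 3412 = 20,170 kWh heat; / 2.4 = 8,404 kWh in → × $0.229 = $1,924.42; + 6 × $20.83 standing = $2,049.40
Difference = |$1,782.96 − $2,049.40| = $266.44

$266.44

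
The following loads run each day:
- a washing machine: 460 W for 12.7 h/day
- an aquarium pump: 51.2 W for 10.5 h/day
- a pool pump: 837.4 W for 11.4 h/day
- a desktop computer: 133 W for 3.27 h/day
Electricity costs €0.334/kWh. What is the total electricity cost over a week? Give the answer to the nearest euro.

€38

washing machine: 460 W × 12.7 h × 7 d = 40,894 Wh = 40.89 kWh
aquarium pump: 51.2 W × 10.5 h × 7 d = 3,763 Wh = 3.763 kWh
pool pump: 837.4 W × 11.4 h × 7 d = 66,825 Wh = 66.82 kWh
desktop computer: 133 W × 3.27 h × 7 d = 3,044 Wh = 3.044 kWh
Total energy = 40.89 + 3.763 + 66.82 + 3.044 = 114.5 kWh
Cost = 114.5 kWh × €0.334 = €38.25 ≈ €38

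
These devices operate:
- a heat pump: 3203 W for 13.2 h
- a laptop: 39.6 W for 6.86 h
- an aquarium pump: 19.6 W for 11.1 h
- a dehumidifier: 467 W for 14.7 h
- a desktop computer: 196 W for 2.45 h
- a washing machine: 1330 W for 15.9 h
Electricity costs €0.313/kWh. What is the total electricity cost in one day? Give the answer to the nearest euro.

€22

heat pump: 3203 W × 13.2 h = 42,280 Wh = 42.28 kWh
laptop: 39.6 W × 6.86 h = 272 Wh = 0.2717 kWh
aquarium pump: 19.6 W × 11.1 h = 218 Wh = 0.2176 kWh
dehumidifier: 467 W × 14.7 h = 6,865 Wh = 6.865 kWh
desktop computer: 196 W × 2.45 h = 480 Wh = 0.4802 kWh
washing machine: 1330 W × 15.9 h = 21,147 Wh = 21.15 kWh
Total energy = 42.28 + 0.2717 + 0.2176 + 6.865 + 0.4802 + 21.15 = 71.26 kWh
Cost = 71.26 kWh × €0.313 = €22.30 ≈ €22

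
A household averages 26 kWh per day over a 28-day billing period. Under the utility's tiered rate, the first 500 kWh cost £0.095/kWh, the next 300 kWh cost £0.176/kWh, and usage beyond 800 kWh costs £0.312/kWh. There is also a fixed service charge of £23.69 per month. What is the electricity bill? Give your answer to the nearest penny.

£111.32

Usage = 26 kWh/day × 28 days = 728 kWh
First 500 kWh × £0.095 = £47.50
Next 228 kWh × £0.176 = £40.13
Remaining tier: 0 kWh (not reached)
Energy charge = £87.63; + service £23.69 = £111.32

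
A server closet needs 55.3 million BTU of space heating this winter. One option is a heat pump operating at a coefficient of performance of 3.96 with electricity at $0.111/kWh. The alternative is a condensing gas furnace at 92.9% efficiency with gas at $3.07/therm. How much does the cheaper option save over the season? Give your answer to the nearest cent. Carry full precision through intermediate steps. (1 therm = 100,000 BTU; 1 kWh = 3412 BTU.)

Heat load = 55.3 × 10⁶ BTU = 55,300,000 BTU
Gas: input = 55,300,000 / 0.929 = 59,526,372 BTU = 595.3 therm → 595.3 × $3.07 = $1,827.46
Heat pump: 55,300,000 BTU / 3412 = 16,210 kWh heat; / 3.96 = 4,093 kWh in → × $0.111 = $454.30
Difference = |$1,827.46 − $454.30| = $1,373.16

$1373.16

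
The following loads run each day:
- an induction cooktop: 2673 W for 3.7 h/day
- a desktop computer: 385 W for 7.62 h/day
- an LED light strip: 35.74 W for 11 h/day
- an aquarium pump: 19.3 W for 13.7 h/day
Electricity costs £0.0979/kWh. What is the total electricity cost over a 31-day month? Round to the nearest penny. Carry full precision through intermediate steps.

induction cooktop: 2673 W × 3.7 h × 31 d = 306,593 Wh = 306.6 kWh
desktop computer: 385 W × 7.62 h × 31 d = 90,945 Wh = 90.94 kWh
LED light strip: 35.74 W × 11 h × 31 d = 12,187 Wh = 12.19 kWh
aquarium pump: 19.3 W × 13.7 h × 31 d = 8,197 Wh = 8.197 kWh
Total energy = 306.6 + 90.94 + 12.19 + 8.197 = 417.9 kWh
Cost = 417.9 kWh × £0.0979 = £40.91

£40.91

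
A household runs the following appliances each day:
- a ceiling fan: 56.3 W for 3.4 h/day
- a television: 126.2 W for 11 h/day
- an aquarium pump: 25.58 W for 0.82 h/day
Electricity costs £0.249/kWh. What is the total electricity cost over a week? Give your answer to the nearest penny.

£2.79

ceiling fan: 56.3 W × 3.4 h × 7 d = 1,340 Wh = 1.34 kWh
television: 126.2 W × 11 h × 7 d = 9,717 Wh = 9.717 kWh
aquarium pump: 25.58 W × 0.82 h × 7 d = 147 Wh = 0.1468 kWh
Total energy = 1.34 + 9.717 + 0.1468 = 11.2 kWh
Cost = 11.2 kWh × £0.249 = £2.79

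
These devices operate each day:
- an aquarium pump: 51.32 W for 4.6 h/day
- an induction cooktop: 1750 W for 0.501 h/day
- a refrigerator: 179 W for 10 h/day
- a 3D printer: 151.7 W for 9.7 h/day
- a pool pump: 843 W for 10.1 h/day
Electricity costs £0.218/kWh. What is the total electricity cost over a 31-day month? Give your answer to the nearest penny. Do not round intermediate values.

£87.10

aquarium pump: 51.32 W × 4.6 h × 31 d = 7,318 Wh = 7.318 kWh
induction cooktop: 1750 W × 0.501 h × 31 d = 27,179 Wh = 27.18 kWh
refrigerator: 179 W × 10 h × 31 d = 55,490 Wh = 55.49 kWh
3D printer: 151.7 W × 9.7 h × 31 d = 45,616 Wh = 45.62 kWh
pool pump: 843 W × 10.1 h × 31 d = 263,943 Wh = 263.9 kWh
Total energy = 7.318 + 27.18 + 55.49 + 45.62 + 263.9 = 399.5 kWh
Cost = 399.5 kWh × £0.218 = £87.10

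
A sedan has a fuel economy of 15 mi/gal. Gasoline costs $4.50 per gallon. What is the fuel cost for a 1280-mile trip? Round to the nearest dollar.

$384

Fuel = 1280 mi / 15 mpg = 85.33 gal
Cost = 85.33 gal × $4.50/gal = $384.00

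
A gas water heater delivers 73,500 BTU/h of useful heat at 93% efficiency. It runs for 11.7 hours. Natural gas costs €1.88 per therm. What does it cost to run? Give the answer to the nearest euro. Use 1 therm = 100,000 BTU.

€17

Heat delivered = 73,500 BTU/h × 11.7 h = 859,950 BTU
Gas input = 859,950 / 0.93 = 924,677 BTU
= 924,677 / 100,000 = 9.247 therm
Cost = 9.247 × €1.88/therm = €17.38 ≈ €17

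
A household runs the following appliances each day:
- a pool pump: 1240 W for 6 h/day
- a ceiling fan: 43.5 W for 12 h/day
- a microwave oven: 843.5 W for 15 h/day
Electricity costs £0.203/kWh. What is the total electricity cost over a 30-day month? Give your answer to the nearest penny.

£125.54

pool pump: 1240 W × 6 h × 30 d = 223,200 Wh = 223.2 kWh
ceiling fan: 43.5 W × 12 h × 30 d = 15,660 Wh = 15.66 kWh
microwave oven: 843.5 W × 15 h × 30 d = 379,575 Wh = 379.6 kWh
Total energy = 223.2 + 15.66 + 379.6 = 618.4 kWh
Cost = 618.4 kWh × £0.203 = £125.54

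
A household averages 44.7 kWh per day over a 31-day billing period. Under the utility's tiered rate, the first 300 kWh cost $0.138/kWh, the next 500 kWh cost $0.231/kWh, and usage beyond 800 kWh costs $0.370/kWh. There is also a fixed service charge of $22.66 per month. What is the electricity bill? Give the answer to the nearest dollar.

Usage = 44.7 kWh/day × 31 days = 1385.7 kWh
First 300 kWh × $0.138 = $41.40
Next 500 kWh × $0.231 = $115.50
Remaining 585.7 kWh × $0.370 = $216.71
Energy charge = $373.61; + service $22.66 = $396.27 ≈ $396

$396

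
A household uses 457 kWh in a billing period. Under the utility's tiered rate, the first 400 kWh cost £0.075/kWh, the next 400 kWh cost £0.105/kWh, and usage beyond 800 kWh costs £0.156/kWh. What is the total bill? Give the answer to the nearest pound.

First 400 kWh × £0.075 = £30.00
Next 57 kWh × £0.105 = £5.98
Remaining tier: 0 kWh (not reached)
Total = £35.98 ≈ £36

£36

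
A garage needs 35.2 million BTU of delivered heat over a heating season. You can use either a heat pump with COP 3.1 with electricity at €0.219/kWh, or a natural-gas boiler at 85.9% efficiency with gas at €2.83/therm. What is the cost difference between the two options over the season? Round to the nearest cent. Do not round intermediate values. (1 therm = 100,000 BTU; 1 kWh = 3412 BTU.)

Heat load = 35.2 × 10⁶ BTU = 35,200,000 BTU
Gas: input = 35,200,000 / 0.859 = 40,977,881 BTU = 409.8 therm → 409.8 × €2.83 = €1,159.67
Heat pump: 35,200,000 BTU / 3412 = 10,320 kWh heat; / 3.1 = 3,328 kWh in → × €0.219 = €728.81
Difference = |€1,159.67 − €728.81| = €430.86

€430.86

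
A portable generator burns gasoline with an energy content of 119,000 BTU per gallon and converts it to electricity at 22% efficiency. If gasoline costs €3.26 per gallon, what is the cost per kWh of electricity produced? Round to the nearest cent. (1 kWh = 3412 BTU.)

Electrical output per gallon = 119,000 BTU × 0.22 / 3412 BTU/kWh = 7.673 kWh
Cost per kWh = €3.26 / 7.673 kWh = €0.425

€0.42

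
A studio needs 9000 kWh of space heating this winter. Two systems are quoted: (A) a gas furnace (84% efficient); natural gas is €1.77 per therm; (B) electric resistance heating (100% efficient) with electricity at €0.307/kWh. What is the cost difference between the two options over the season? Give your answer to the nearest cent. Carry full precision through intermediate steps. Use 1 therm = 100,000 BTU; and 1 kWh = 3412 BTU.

Heat load = 9000 kWh × 3412 = 30,708,000 BTU
Gas: input = 30,708,000 / 0.84 = 36,557,143 BTU = 365.6 therm → 365.6 × €1.77 = €647.06
Electric: 30,708,000 BTU / 3412 = 9,000 kWh → × €0.307 = €2,763.00
Difference = |€647.06 − €2,763.00| = €2,115.94

€2115.94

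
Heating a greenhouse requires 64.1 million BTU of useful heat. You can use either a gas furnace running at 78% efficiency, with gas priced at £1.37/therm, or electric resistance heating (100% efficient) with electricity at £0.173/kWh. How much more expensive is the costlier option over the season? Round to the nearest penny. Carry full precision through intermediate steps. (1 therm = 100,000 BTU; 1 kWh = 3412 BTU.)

Heat load = 64.1 × 10⁶ BTU = 64,100,000 BTU
Gas: input = 64,100,000 / 0.78 = 82,179,487 BTU = 821.8 therm → 821.8 × £1.37 = £1,125.86
Electric: 64,100,000 BTU / 3412 = 18,790 kWh → × £0.173 = £3,250.09
Difference = |£1,125.86 − £3,250.09| = £2,124.23

£2124.23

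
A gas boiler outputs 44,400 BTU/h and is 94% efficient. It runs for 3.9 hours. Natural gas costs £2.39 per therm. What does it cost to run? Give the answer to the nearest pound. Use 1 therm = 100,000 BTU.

Heat delivered = 44,400 BTU/h × 3.9 h = 173,160 BTU
Gas input = 173,160 / 0.94 = 184,213 BTU
= 184,213 / 100,000 = 1.842 therm
Cost = 1.842 × £2.39/therm = £4.40 ≈ £4

£4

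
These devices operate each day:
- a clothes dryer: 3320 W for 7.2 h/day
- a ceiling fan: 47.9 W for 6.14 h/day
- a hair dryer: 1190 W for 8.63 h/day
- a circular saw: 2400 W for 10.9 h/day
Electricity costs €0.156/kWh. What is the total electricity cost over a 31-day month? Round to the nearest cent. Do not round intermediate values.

€293.20

clothes dryer: 3320 W × 7.2 h × 31 d = 741,024 Wh = 741 kWh
ceiling fan: 47.9 W × 6.14 h × 31 d = 9,117 Wh = 9.117 kWh
hair dryer: 1190 W × 8.63 h × 31 d = 318,361 Wh = 318.4 kWh
circular saw: 2400 W × 10.9 h × 31 d = 810,960 Wh = 811 kWh
Total energy = 741 + 9.117 + 318.4 + 811 = 1,879 kWh
Cost = 1,879 kWh × €0.156 = €293.20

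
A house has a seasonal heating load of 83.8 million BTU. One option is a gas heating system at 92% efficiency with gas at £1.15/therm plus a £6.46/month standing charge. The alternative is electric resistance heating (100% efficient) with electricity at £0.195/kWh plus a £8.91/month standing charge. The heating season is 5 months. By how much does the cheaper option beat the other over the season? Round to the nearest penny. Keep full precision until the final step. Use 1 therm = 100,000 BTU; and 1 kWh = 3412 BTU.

£3754.02

Heat load = 83.8 × 10⁶ BTU = 83,800,000 BTU
Gas: input = 83,800,000 / 0.92 = 91,086,957 BTU = 910.9 therm → 910.9 × £1.15 = £1,047.50; + 5 × £6.46 standing = £1,079.80
Electric: 83,800,000 BTU / 3412 = 24,560 kWh → × £0.195 = £4,789.27; + 5 × £8.91 standing = £4,833.82
Difference = |£1,079.80 − £4,833.82| = £3,754.02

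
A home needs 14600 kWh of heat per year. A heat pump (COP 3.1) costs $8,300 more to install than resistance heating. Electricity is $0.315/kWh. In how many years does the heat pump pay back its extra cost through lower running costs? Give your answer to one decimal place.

Resistance: 14600 kWh × $0.315 = $4,599.00/yr
Heat pump: 14600 / 3.1 = 4710 kWh in → × $0.315 = $1,483.55/yr
Annual savings = $3,115.45
Payback = $8,300 / $3,115.45 = 2.66 years

2.7 years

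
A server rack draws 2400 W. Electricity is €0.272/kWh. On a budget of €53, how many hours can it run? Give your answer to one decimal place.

81.2 h

Energy budget = €53 / €0.272 per kWh = 194.9 kWh = 194,853 Wh
Runtime = 194,853 Wh / 2400 W = 81.19 h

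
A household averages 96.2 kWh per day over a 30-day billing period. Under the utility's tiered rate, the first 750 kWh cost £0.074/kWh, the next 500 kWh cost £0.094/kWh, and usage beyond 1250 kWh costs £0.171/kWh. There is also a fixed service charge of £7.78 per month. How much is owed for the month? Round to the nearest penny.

£390.04

Usage = 96.2 kWh/day × 30 days = 2886 kWh
First 750 kWh × £0.074 = £55.50
Next 500 kWh × £0.094 = £47.00
Remaining 1636 kWh × £0.171 = £279.76
Energy charge = £382.26; + service £7.78 = £390.04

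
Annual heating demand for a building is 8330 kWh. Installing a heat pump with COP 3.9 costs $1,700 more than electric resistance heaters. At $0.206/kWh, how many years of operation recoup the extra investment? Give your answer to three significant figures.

Resistance: 8330 kWh × $0.206 = $1,715.98/yr
Heat pump: 8330 / 3.9 = 2136 kWh in → × $0.206 = $439.99/yr
Annual savings = $1,275.99
Payback = $1,700 / $1,275.99 = 1.33 years

1.33 years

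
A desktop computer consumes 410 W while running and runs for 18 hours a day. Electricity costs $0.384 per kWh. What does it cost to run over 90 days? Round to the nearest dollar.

$255

Energy = 410 W × 18 h/day × 90 days = 664,200 Wh = 664.2 kWh
Cost = 664.2 kWh × $0.384/kWh = $255.05 ≈ $255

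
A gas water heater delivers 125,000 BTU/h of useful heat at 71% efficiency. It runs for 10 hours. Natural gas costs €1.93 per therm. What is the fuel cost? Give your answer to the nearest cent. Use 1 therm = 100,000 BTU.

Heat delivered = 125,000 BTU/h × 10 h = 1,250,000 BTU
Gas input = 1,250,000 / 0.71 = 1,760,563 BTU
= 1,760,563 / 100,000 = 17.61 therm
Cost = 17.61 × €1.93/therm = €33.98

€33.98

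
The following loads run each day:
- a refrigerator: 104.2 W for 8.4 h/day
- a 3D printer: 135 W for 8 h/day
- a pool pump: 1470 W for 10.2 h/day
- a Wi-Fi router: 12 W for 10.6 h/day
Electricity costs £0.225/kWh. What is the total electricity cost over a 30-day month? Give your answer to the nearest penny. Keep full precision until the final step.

£115.27

refrigerator: 104.2 W × 8.4 h × 30 d = 26,258 Wh = 26.26 kWh
3D printer: 135 W × 8 h × 30 d = 32,400 Wh = 32.4 kWh
pool pump: 1470 W × 10.2 h × 30 d = 449,820 Wh = 449.8 kWh
Wi-Fi router: 12 W × 10.6 h × 30 d = 3,816 Wh = 3.816 kWh
Total energy = 26.26 + 32.4 + 449.8 + 3.816 = 512.3 kWh
Cost = 512.3 kWh × £0.225 = £115.27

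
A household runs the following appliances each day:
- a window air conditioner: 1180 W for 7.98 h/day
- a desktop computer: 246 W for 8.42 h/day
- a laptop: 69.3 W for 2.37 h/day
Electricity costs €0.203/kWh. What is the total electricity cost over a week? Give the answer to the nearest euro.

window air conditioner: 1180 W × 7.98 h × 7 d = 65,915 Wh = 65.91 kWh
desktop computer: 246 W × 8.42 h × 7 d = 14,499 Wh = 14.5 kWh
laptop: 69.3 W × 2.37 h × 7 d = 1,150 Wh = 1.15 kWh
Total energy = 65.91 + 14.5 + 1.15 = 81.56 kWh
Cost = 81.56 kWh × €0.203 = €16.56 ≈ €17

€17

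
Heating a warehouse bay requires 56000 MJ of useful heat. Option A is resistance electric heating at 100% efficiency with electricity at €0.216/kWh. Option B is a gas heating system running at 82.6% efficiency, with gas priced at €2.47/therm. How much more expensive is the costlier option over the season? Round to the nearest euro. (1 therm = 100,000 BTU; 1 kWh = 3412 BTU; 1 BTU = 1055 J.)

Heat load = 56000 MJ = 56,000,000,000 J / 1055 = 53,080,569 BTU
Gas: input = 53,080,569 / 0.826 = 64,262,190 BTU = 642.6 therm → 642.6 × €2.47 = €1,587.28
Electric: 53,080,569 BTU / 3412 = 15,560 kWh → × €0.216 = €3,360.32
Difference = |€1,587.28 − €3,360.32| = €1,773.04 ≈ €1773

€1773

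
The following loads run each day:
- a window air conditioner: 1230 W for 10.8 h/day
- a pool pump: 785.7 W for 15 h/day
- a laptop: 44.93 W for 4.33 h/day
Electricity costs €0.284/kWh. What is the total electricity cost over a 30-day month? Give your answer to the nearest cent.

€215.25

window air conditioner: 1230 W × 10.8 h × 30 d = 398,520 Wh = 398.5 kWh
pool pump: 785.7 W × 15 h × 30 d = 353,565 Wh = 353.6 kWh
laptop: 44.93 W × 4.33 h × 30 d = 5,836 Wh = 5.836 kWh
Total energy = 398.5 + 353.6 + 5.836 = 757.9 kWh
Cost = 757.9 kWh × €0.284 = €215.25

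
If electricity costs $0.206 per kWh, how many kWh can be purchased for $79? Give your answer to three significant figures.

383 kWh

$79 / $0.206 per kWh = 383.5 kWh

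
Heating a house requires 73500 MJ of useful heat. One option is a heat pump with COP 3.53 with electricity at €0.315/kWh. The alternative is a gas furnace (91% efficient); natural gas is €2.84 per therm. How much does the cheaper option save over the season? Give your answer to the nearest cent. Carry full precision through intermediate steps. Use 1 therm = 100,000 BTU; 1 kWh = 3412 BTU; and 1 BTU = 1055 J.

€352.21

Heat load = 73500 MJ = 73,500,000,000 J / 1055 = 69,668,246 BTU
Gas: input = 69,668,246 / 0.91 = 76,558,513 BTU = 765.6 therm → 765.6 × €2.84 = €2,174.26
Heat pump: 69,668,246 BTU / 3412 = 20,420 kWh heat; / 3.53 = 5,784 kWh in → × €0.315 = €1,822.06
Difference = |€2,174.26 − €1,822.06| = €352.21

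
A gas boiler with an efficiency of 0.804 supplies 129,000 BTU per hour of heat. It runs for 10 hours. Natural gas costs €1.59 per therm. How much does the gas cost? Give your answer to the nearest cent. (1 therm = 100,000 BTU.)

Heat delivered = 129,000 BTU/h × 10 h = 1,290,000 BTU
Gas input = 1,290,000 / 0.804 = 1,604,478 BTU
= 1,604,478 / 100,000 = 16.04 therm
Cost = 16.04 × €1.59/therm = €25.51

€25.51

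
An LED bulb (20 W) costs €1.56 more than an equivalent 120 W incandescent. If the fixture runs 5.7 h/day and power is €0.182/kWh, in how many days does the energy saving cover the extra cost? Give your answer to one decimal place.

15.0 days

Power saved = 120 − 20 = 100 W
Daily energy saved = 100 W × 5.7 h = 570 Wh = 0.57 kWh
Daily savings = 0.57 × €0.182 = €0.1037
Payback = €1.56 / €0.1037 per day = 15.04 days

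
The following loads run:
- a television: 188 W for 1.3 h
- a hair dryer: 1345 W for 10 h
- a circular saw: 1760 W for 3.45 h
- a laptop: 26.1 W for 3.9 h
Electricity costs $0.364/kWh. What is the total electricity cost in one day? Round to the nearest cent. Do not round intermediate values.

television: 188 W × 1.3 h = 244 Wh = 0.2444 kWh
hair dryer: 1345 W × 10 h = 13,450 Wh = 13.45 kWh
circular saw: 1760 W × 3.45 h = 6,072 Wh = 6.072 kWh
laptop: 26.1 W × 3.9 h = 102 Wh = 0.1018 kWh
Total energy = 0.2444 + 13.45 + 6.072 + 0.1018 = 19.87 kWh
Cost = 19.87 kWh × $0.364 = $7.23

$7.23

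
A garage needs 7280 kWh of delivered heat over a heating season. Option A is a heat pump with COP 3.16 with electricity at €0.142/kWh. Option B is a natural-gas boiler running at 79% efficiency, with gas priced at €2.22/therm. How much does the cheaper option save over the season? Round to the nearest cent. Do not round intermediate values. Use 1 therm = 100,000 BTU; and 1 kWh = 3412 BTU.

Heat load = 7280 kWh × 3412 = 24,839,360 BTU
Gas: input = 24,839,360 / 0.79 = 31,442,228 BTU = 314.4 therm → 314.4 × €2.22 = €698.02
Heat pump: 24,839,360 BTU / 3412 = 7,280 kWh heat; / 3.16 = 2,304 kWh in → × €0.142 = €327.14
Difference = |€698.02 − €327.14| = €370.88

€370.88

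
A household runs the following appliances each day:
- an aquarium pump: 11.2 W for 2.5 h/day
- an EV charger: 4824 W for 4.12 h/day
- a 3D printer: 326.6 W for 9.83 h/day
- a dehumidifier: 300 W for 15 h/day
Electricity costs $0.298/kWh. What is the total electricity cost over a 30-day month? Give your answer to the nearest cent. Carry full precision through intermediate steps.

aquarium pump: 11.2 W × 2.5 h × 30 d = 840 Wh = 0.84 kWh
EV charger: 4824 W × 4.12 h × 30 d = 596,246 Wh = 596.2 kWh
3D printer: 326.6 W × 9.83 h × 30 d = 96,314 Wh = 96.31 kWh
dehumidifier: 300 W × 15 h × 30 d = 135,000 Wh = 135 kWh
Total energy = 0.84 + 596.2 + 96.31 + 135 = 828.4 kWh
Cost = 828.4 kWh × $0.298 = $246.86

$246.86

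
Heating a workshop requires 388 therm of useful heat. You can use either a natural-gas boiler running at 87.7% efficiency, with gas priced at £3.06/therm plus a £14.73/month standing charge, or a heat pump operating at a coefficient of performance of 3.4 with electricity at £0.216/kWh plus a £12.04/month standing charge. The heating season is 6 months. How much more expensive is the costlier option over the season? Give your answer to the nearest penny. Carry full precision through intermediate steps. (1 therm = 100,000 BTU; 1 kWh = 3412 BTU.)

Heat load = 388 therm × 100,000 = 38,800,000 BTU
Gas: input = 38,800,000 / 0.877 = 44,241,733 BTU = 442.4 therm → 442.4 × £3.06 = £1,353.80; + 6 × £14.73 standing = £1,442.18
Heat pump: 38,800,000 BTU / 3412 = 11,370 kWh heat; / 3.4 = 3,345 kWh in → × £0.216 = £722.43; + 6 × £12.04 standing = £794.67
Difference = |£1,442.18 − £794.67| = £647.50

£647.50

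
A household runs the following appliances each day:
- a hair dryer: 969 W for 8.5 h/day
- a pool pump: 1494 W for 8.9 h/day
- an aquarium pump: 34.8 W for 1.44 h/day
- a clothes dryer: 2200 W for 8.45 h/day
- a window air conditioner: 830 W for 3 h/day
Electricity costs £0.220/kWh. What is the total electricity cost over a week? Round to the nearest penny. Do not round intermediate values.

hair dryer: 969 W × 8.5 h × 7 d = 57,656 Wh = 57.66 kWh
pool pump: 1494 W × 8.9 h × 7 d = 93,076 Wh = 93.08 kWh
aquarium pump: 34.8 W × 1.44 h × 7 d = 351 Wh = 0.3508 kWh
clothes dryer: 2200 W × 8.45 h × 7 d = 130,130 Wh = 130.1 kWh
window air conditioner: 830 W × 3 h × 7 d = 17,430 Wh = 17.43 kWh
Total energy = 57.66 + 93.08 + 0.3508 + 130.1 + 17.43 = 298.6 kWh
Cost = 298.6 kWh × £0.220 = £65.70

£65.70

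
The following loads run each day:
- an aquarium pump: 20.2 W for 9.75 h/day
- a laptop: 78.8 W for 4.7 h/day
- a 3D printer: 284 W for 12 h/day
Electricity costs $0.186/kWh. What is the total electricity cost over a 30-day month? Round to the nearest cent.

$22.18

aquarium pump: 20.2 W × 9.75 h × 30 d = 5,908 Wh = 5.909 kWh
laptop: 78.8 W × 4.7 h × 30 d = 11,111 Wh = 11.11 kWh
3D printer: 284 W × 12 h × 30 d = 102,240 Wh = 102.2 kWh
Total energy = 5.909 + 11.11 + 102.2 = 119.3 kWh
Cost = 119.3 kWh × $0.186 = $22.18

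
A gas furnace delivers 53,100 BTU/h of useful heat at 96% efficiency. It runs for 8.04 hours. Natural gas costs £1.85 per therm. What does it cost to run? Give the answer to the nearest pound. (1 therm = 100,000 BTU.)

£8

Heat delivered = 53,100 BTU/h × 8.04 h = 426,924 BTU
Gas input = 426,924 / 0.96 = 444,712 BTU
= 444,712 / 100,000 = 4.447 therm
Cost = 4.447 × £1.85/therm = £8.23 ≈ £8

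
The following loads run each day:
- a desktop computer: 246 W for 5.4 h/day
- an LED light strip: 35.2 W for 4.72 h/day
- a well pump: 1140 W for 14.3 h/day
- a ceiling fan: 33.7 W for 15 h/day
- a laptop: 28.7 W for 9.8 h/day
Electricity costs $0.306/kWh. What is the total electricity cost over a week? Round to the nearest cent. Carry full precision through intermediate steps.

desktop computer: 246 W × 5.4 h × 7 d = 9,299 Wh = 9.299 kWh
LED light strip: 35.2 W × 4.72 h × 7 d = 1,163 Wh = 1.163 kWh
well pump: 1140 W × 14.3 h × 7 d = 114,114 Wh = 114.1 kWh
ceiling fan: 33.7 W × 15 h × 7 d = 3,539 Wh = 3.539 kWh
laptop: 28.7 W × 9.8 h × 7 d = 1,969 Wh = 1.969 kWh
Total energy = 9.299 + 1.163 + 114.1 + 3.539 + 1.969 = 130.1 kWh
Cost = 130.1 kWh × $0.306 = $39.81

$39.81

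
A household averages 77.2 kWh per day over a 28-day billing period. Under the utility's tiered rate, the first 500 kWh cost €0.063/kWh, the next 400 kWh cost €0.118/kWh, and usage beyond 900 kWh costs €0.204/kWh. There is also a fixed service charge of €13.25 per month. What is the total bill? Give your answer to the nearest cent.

Usage = 77.2 kWh/day × 28 days = 2161.6 kWh
First 500 kWh × €0.063 = €31.50
Next 400 kWh × €0.118 = €47.20
Remaining 1261.6 kWh × €0.204 = €257.37
Energy charge = €336.07; + service €13.25 = €349.32

€349.32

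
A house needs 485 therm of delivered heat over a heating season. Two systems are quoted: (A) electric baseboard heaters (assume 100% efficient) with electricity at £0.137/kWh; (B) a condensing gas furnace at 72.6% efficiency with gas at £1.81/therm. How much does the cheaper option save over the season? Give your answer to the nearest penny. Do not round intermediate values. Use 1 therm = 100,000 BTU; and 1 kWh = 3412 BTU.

Heat load = 485 therm × 100,000 = 48,500,000 BTU
Gas: input = 48,500,000 / 0.726 = 66,804,408 BTU = 668 therm → 668 × £1.81 = £1,209.16
Electric: 48,500,000 BTU / 3412 = 14,210 kWh → × £0.137 = £1,947.39
Difference = |£1,209.16 − £1,947.39| = £738.23

£738.23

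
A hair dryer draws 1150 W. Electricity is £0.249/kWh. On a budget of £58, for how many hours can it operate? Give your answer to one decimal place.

202.5 h

Energy budget = £58 / £0.249 per kWh = 232.9 kWh = 232,932 Wh
Runtime = 232,932 Wh / 1150 W = 202.5 h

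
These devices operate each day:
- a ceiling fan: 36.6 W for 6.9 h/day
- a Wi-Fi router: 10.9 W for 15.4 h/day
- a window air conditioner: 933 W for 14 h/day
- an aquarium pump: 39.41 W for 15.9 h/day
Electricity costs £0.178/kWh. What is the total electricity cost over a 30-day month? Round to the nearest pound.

£75

ceiling fan: 36.6 W × 6.9 h × 30 d = 7,576 Wh = 7.576 kWh
Wi-Fi router: 10.9 W × 15.4 h × 30 d = 5,036 Wh = 5.036 kWh
window air conditioner: 933 W × 14 h × 30 d = 391,860 Wh = 391.9 kWh
aquarium pump: 39.41 W × 15.9 h × 30 d = 18,799 Wh = 18.8 kWh
Total energy = 7.576 + 5.036 + 391.9 + 18.8 = 423.3 kWh
Cost = 423.3 kWh × £0.178 = £75.34 ≈ £75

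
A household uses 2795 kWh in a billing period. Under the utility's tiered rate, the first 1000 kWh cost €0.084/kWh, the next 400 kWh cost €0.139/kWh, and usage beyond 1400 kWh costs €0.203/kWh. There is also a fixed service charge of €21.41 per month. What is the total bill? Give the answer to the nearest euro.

First 1000 kWh × €0.084 = €84.00
Next 400 kWh × €0.139 = €55.60
Remaining 1395 kWh × €0.203 = €283.19
Energy charge = €422.79; + service €21.41 = €444.20 ≈ €444

€444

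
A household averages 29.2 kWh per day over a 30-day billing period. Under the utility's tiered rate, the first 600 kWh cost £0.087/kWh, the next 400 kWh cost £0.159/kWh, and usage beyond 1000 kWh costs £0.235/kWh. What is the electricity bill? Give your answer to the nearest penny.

£96.08

Usage = 29.2 kWh/day × 30 days = 876 kWh
First 600 kWh × £0.087 = £52.20
Next 276 kWh × £0.159 = £43.88
Remaining tier: 0 kWh (not reached)
Total = £96.08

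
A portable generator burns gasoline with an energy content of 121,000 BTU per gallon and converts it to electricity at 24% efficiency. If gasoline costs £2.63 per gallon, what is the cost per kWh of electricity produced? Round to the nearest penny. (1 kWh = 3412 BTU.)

Electrical output per gallon = 121,000 BTU × 0.24 / 3412 BTU/kWh = 8.511 kWh
Cost per kWh = £2.63 / 8.511 kWh = £0.309

£0.31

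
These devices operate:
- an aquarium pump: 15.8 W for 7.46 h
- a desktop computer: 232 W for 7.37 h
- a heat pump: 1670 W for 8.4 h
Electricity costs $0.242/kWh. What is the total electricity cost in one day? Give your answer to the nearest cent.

aquarium pump: 15.8 W × 7.46 h = 118 Wh = 0.1179 kWh
desktop computer: 232 W × 7.37 h = 1,710 Wh = 1.71 kWh
heat pump: 1670 W × 8.4 h = 14,028 Wh = 14.03 kWh
Total energy = 0.1179 + 1.71 + 14.03 = 15.86 kWh
Cost = 15.86 kWh × $0.242 = $3.84

$3.84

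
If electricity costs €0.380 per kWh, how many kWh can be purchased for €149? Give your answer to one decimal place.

392.1 kWh

€149 / €0.380 per kWh = 392.1 kWh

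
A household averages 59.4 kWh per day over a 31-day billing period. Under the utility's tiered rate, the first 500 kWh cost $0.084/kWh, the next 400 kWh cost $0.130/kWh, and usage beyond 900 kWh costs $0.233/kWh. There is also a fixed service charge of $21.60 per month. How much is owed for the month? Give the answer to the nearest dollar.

Usage = 59.4 kWh/day × 31 days = 1841.4 kWh
First 500 kWh × $0.084 = $42.00
Next 400 kWh × $0.130 = $52.00
Remaining 941.4 kWh × $0.233 = $219.35
Energy charge = $313.35; + service $21.60 = $334.95 ≈ $335

$335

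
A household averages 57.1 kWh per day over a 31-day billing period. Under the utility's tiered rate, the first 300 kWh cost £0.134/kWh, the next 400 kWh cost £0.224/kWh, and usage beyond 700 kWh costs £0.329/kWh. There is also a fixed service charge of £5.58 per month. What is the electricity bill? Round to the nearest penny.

£487.44

Usage = 57.1 kWh/day × 31 days = 1770.1 kWh
First 300 kWh × £0.134 = £40.20
Next 400 kWh × £0.224 = £89.60
Remaining 1070.1 kWh × £0.329 = £352.06
Energy charge = £481.86; + service £5.58 = £487.44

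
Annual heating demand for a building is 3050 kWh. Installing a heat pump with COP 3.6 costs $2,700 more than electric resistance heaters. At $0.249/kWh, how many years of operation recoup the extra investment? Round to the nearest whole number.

5 years

Resistance: 3050 kWh × $0.249 = $759.45/yr
Heat pump: 3050 / 3.6 = 847.2 kWh in → × $0.249 = $210.96/yr
Annual savings = $548.49
Payback = $2,700 / $548.49 = 4.92 years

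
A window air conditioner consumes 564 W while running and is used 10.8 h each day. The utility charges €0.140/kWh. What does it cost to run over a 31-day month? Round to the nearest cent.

Energy = 564 W × 10.8 h/day × 31 days = 188,827 Wh = 188.8 kWh
Cost = 188.8 kWh × €0.140/kWh = €26.44

€26.44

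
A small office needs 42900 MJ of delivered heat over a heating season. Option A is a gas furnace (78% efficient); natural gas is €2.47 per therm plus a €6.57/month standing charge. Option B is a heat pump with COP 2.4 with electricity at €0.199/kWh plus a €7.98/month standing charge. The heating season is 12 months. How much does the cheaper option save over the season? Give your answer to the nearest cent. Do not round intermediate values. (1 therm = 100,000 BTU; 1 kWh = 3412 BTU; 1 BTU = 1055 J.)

Heat load = 42900 MJ = 42,900,000,000 J / 1055 = 40,663,507 BTU
Gas: input = 40,663,507 / 0.78 = 52,132,701 BTU = 521.3 therm → 521.3 × €2.47 = €1,287.68; + 12 × €6.57 standing = €1,366.52
Heat pump: 40,663,507 BTU / 3412 = 11,920 kWh heat; / 2.4 = 4,966 kWh in → × €0.199 = €988.18; + 12 × €7.98 standing = €1,083.94
Difference = |€1,366.52 − €1,083.94| = €282.57

€282.57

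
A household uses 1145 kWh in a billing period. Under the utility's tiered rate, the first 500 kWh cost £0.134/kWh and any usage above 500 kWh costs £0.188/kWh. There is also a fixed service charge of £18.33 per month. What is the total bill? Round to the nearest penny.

First 500 kWh × £0.134 = £67.00
Remaining 645 kWh × £0.188 = £121.26
Energy charge = £188.26; + service £18.33 = £206.59

£206.59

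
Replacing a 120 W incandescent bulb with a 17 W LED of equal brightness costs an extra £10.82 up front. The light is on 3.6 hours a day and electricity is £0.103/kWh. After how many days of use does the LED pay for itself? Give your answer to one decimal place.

283.3 days

Power saved = 120 − 17 = 103 W
Daily energy saved = 103 W × 3.6 h = 370.8 Wh = 0.3708 kWh
Daily savings = 0.3708 × £0.103 = £0.0382
Payback = £10.82 / £0.0382 per day = 283.3 days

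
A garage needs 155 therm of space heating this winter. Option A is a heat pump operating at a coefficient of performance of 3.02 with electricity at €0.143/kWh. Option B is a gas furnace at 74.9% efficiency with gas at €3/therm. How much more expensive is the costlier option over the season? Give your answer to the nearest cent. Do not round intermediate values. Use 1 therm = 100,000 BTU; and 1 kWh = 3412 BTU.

€405.72

Heat load = 155 therm × 100,000 = 15,500,000 BTU
Gas: input = 15,500,000 / 0.749 = 20,694,259 BTU = 206.9 therm → 206.9 × €3 = €620.83
Heat pump: 15,500,000 BTU / 3412 = 4,543 kWh heat; / 3.02 = 1,504 kWh in → × €0.143 = €215.11
Difference = |€620.83 − €215.11| = €405.72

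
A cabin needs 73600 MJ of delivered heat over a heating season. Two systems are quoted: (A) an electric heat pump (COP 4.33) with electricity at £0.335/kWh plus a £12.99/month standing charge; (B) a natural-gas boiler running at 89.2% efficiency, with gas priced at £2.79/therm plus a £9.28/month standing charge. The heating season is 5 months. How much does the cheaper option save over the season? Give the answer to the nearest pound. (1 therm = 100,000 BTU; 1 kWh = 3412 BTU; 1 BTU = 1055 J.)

£582

Heat load = 73600 MJ = 73,600,000,000 J / 1055 = 69,763,033 BTU
Gas: input = 69,763,033 / 0.892 = 78,209,678 BTU = 782.1 therm → 782.1 × £2.79 = £2,182.05; + 5 × £9.28 standing = £2,228.45
Heat pump: 69,763,033 BTU / 3412 = 20,450 kWh heat; / 4.33 = 4,722 kWh in → × £0.335 = £1,581.88; + 5 × £12.99 standing = £1,646.83
Difference = |£2,228.45 − £1,646.83| = £581.62 ≈ £582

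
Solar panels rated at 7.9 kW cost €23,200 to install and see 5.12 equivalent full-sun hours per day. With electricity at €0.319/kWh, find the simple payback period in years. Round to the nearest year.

Daily generation = 7.9 kW × 5.12 h = 40.45 kWh
Annual generation = 40.45 × 365 = 14764 kWh
Annual savings = 14764 × €0.319 = €4,709.56
Payback = €23,200 / €4,709.56 = 4.93 years

5 years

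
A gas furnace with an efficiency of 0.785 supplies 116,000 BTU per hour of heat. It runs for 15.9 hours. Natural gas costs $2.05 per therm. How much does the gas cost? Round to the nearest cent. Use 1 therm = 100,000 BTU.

Heat delivered = 116,000 BTU/h × 15.9 h = 1,844,400 BTU
Gas input = 1,844,400 / 0.785 = 2,349,554 BTU
= 2,349,554 / 100,000 = 23.5 therm
Cost = 23.5 × $2.05/therm = $48.17

$48.17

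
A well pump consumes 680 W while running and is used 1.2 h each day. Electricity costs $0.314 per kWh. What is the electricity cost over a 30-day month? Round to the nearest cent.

$7.69

Energy = 680 W × 1.2 h/day × 30 days = 24,480 Wh = 24.48 kWh
Cost = 24.48 kWh × $0.314/kWh = $7.69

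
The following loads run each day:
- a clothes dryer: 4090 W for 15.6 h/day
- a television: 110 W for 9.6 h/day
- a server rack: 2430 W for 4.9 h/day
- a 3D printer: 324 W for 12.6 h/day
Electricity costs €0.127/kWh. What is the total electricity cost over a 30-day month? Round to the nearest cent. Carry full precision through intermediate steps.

clothes dryer: 4090 W × 15.6 h × 30 d = 1,914,120 Wh = 1,914 kWh
television: 110 W × 9.6 h × 30 d = 31,680 Wh = 31.68 kWh
server rack: 2430 W × 4.9 h × 30 d = 357,210 Wh = 357.2 kWh
3D printer: 324 W × 12.6 h × 30 d = 122,472 Wh = 122.5 kWh
Total energy = 1,914 + 31.68 + 357.2 + 122.5 = 2,425 kWh
Cost = 2,425 kWh × €0.127 = €308.04

€308.04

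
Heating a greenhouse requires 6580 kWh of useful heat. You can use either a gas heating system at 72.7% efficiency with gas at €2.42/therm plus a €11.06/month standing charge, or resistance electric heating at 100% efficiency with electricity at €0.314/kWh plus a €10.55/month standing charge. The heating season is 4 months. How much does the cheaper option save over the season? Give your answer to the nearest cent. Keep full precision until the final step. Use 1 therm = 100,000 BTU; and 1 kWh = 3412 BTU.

Heat load = 6580 kWh × 3412 = 22,450,960 BTU
Gas: input = 22,450,960 / 0.727 = 30,881,651 BTU = 308.8 therm → 308.8 × €2.42 = €747.34; + 4 × €11.06 standing = €791.58
Electric: 22,450,960 BTU / 3412 = 6,580 kWh → × €0.314 = €2,066.12; + 4 × €10.55 standing = €2,108.32
Difference = |€791.58 − €2,108.32| = €1,316.74

€1316.74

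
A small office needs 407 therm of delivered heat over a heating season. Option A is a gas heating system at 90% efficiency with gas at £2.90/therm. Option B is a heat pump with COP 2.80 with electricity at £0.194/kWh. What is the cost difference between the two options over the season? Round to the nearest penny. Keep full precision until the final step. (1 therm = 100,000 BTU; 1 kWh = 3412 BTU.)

Heat load = 407 therm × 100,000 = 40,700,000 BTU
Gas: input = 40,700,000 / 0.90 = 45,222,222 BTU = 452.2 therm → 452.2 × £2.90 = £1,311.44
Heat pump: 40,700,000 BTU / 3412 = 11,930 kWh heat; / 2.80 = 4,260 kWh in → × £0.194 = £826.47
Difference = |£1,311.44 − £826.47| = £484.97

£484.97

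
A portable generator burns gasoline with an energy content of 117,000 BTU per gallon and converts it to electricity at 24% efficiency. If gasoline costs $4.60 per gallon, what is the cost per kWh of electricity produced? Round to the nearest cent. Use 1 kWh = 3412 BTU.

$0.56

Electrical output per gallon = 117,000 BTU × 0.24 / 3412 BTU/kWh = 8.23 kWh
Cost per kWh = $4.60 / 8.23 kWh = $0.559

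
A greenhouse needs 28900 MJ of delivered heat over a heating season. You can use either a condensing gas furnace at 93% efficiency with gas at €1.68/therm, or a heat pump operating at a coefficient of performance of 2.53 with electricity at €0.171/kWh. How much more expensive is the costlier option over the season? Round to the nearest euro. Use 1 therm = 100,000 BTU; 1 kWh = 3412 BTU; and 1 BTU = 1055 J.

€48

Heat load = 28900 MJ = 28,900,000,000 J / 1055 = 27,393,365 BTU
Gas: input = 27,393,365 / 0.93 = 29,455,231 BTU = 294.6 therm → 294.6 × €1.68 = €494.85
Heat pump: 27,393,365 BTU / 3412 = 8,029 kWh heat; / 2.53 = 3,173 kWh in → × €0.171 = €542.64
Difference = |€494.85 − €542.64| = €47.79 ≈ €48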